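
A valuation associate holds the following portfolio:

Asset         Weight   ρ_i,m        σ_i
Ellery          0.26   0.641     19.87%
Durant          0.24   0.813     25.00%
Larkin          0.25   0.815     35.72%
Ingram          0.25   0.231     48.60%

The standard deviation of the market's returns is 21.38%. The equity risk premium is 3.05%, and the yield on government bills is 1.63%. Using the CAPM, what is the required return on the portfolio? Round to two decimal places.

β_Ellery = 0.641 × 19.87% / 21.38% = 0.5957
β_Durant = 0.813 × 25.00% / 21.38% = 0.9507
β_Larkin = 0.815 × 35.72% / 21.38% = 1.3616
β_Ingram = 0.231 × 48.60% / 21.38% = 0.5251
β_P = Σ w_i β_i = 0.26×0.5957 + 0.24×0.9507 + 0.25×1.3616 + 0.25×0.5251 = 0.8547
E(R_P) = R_f + β_P × MRP = 1.63% + 0.8547 × 3.05% = 4.24%

4.24%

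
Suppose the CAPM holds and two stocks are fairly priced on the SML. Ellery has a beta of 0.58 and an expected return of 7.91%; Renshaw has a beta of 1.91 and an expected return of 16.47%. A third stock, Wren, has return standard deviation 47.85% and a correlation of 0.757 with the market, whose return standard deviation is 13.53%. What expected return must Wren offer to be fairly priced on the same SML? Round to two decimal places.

MRP = (16.47% − 7.91%) / (1.91 − 0.58) = 6.4361%
R_f = 7.91% − 0.58 × 6.4361% = 4.1771%
β_Wren = ρ·σ_i/σ_m = 0.757 × 47.85 / 13.53 = 2.6772
E(R_Wren) = R_f + β × MRP = 4.1771% + 2.6772 × 6.4361% = 21.41%

21.41%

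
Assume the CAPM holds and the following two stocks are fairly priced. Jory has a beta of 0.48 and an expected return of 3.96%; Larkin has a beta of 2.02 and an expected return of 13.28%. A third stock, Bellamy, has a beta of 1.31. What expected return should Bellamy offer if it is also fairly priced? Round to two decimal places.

MRP (SML slope) = (13.28% − 3.96%) / (2.02 − 0.48) = 9.32% / 1.54 = 6.0519%
R_f (intercept) = 3.96% − 0.48 × 6.0519% = 1.0551%
E(R_Bellamy) = R_f + β × MRP = 1.0551% + 1.31 × 6.0519% = 8.98%

8.98%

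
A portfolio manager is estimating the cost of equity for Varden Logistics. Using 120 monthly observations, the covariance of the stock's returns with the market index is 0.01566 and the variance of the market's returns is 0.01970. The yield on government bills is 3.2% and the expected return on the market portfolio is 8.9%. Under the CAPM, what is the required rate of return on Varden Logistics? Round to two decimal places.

7.73%

β = Cov(R_i, R_m) / Var(R_m) = 0.01566 / 0.01970 = 0.7949
MRP = 8.9% − 3.2% = 5.70%
E(R) = R_f + β × MRP = 3.2% + 0.7949 × 5.7% = 7.73%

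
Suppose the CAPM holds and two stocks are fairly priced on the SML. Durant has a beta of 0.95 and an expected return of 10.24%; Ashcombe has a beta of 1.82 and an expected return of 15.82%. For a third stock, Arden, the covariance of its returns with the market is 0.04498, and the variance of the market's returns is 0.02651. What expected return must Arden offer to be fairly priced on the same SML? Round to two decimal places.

15.03%

MRP = (15.82% − 10.24%) / (1.82 − 0.95) = 6.4138%
R_f = 10.24% − 0.95 × 6.4138% = 4.1469%
β_Arden = Cov / Var(R_m) = 0.04498 / 0.02651 = 1.6967
E(R_Arden) = R_f + β × MRP = 4.1469% + 1.6967 × 6.4138% = 15.03%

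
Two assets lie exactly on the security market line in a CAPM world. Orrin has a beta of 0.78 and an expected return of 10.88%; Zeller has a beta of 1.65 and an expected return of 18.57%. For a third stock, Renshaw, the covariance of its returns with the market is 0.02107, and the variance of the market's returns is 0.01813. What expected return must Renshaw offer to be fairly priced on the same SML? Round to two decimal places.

MRP = (18.57% − 10.88%) / (1.65 − 0.78) = 8.8391%
R_f = 10.88% − 0.78 × 8.8391% = 3.9855%
β_Renshaw = Cov / Var(R_m) = 0.02107 / 0.01813 = 1.1622
E(R_Renshaw) = R_f + β × MRP = 3.9855% + 1.1622 × 8.8391% = 14.26%

14.26%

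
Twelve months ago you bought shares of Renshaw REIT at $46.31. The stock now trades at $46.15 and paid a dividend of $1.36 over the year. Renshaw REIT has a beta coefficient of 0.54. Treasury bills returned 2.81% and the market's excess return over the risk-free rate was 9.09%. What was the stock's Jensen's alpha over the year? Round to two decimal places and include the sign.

-5.13%

Realised HPR = (P1 + D1 − P0) / P0 = (46.15 + 1.36 − 46.31) / 46.31 = 1.20 / 46.31 = 2.5912%
CAPM required = R_f + β·MRP = 2.81% + 0.54 × 9.09% = 7.7186%
α = realised − required = 2.5912% − 7.7186% = -5.13%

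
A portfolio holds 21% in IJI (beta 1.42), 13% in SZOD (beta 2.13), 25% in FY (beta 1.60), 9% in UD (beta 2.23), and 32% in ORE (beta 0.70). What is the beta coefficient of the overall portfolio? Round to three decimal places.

1.400

β_P = Σ w_i β_i = 0.21×1.42 + 0.13×2.13 + 0.25×1.60 + 0.09×2.23 + 0.32×0.70 = 1.3998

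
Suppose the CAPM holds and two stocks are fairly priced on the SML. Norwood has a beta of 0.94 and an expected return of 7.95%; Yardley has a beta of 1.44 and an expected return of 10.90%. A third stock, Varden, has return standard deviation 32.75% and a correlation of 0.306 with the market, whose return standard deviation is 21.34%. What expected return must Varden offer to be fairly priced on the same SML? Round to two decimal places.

MRP = (10.90% − 7.95%) / (1.44 − 0.94) = 5.9000%
R_f = 7.95% − 0.94 × 5.9000% = 2.4040%
β_Varden = ρ·σ_i/σ_m = 0.306 × 32.75 / 21.34 = 0.4696
E(R_Varden) = R_f + β × MRP = 2.4040% + 0.4696 × 5.9000% = 5.17%

5.17%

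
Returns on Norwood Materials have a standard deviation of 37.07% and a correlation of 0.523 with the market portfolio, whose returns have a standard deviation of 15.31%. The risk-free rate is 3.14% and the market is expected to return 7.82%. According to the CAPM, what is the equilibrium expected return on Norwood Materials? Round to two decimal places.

β = ρ × σ_i / σ_m = 0.523 × 37.07% / 15.31% = 1.2663
MRP = 7.82% − 3.14% = 4.68%
E(R) = 3.14% + 1.2663 × 4.68% = 9.07%

9.07%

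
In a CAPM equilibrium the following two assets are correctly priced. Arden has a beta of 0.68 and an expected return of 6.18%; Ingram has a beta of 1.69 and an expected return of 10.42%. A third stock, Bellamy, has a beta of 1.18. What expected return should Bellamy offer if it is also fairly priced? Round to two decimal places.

8.28%

MRP (SML slope) = (10.42% − 6.18%) / (1.69 − 0.68) = 4.24% / 1.01 = 4.1980%
R_f (intercept) = 6.18% − 0.68 × 4.1980% = 3.3254%
E(R_Bellamy) = R_f + β × MRP = 3.3254% + 1.18 × 4.1980% = 8.28%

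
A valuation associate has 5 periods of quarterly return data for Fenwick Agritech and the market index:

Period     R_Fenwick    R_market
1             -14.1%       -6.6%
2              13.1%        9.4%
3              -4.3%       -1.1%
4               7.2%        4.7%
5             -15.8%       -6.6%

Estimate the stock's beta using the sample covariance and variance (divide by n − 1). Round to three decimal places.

Mean R_i = (-14.1 + 13.1 − 4.3 + 7.2 − 15.8) / 5 = -2.7800%
Mean R_m = (-6.6 + 9.4 − 1.1 + 4.7 − 6.6) / 5 = -0.0400%
Σ(R_i − R̄_i)(R_m − R̄_m) = 358.4940  ⇒  Cov = 358.4940 / 4 = 89.6235
Σ(R_m − R̄_m)² = 198.7720  ⇒  Var(R_m) = 198.7720 / 4 = 49.6930
β = Cov / Var(R_m) = 89.6235 / 49.6930 = 1.8035

1.804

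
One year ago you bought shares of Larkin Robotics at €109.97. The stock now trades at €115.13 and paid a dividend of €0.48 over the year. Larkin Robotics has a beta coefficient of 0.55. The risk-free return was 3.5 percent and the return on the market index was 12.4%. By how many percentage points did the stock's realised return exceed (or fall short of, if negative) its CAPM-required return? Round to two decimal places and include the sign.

Realised HPR = (P1 + D1 − P0) / P0 = (115.13 + 0.48 − 109.97) / 109.97 = 5.64 / 109.97 = 5.1287%
MRP = 12.4% − 3.5% = 8.90%
CAPM required = R_f + β·MRP = 3.5% + 0.55 × 8.9% = 8.3950%
α = realised − required = 5.1287% − 8.3950% = -3.27%

-3.27%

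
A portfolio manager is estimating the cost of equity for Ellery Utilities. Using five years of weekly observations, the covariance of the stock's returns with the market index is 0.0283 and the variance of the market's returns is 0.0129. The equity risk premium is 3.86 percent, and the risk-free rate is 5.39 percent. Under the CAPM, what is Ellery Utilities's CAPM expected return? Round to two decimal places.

13.86%

β = Cov(R_i, R_m) / Var(R_m) = 0.0283 / 0.0129 = 2.1938
E(R) = R_f + β × MRP = 5.39% + 2.1938 × 3.86% = 13.86%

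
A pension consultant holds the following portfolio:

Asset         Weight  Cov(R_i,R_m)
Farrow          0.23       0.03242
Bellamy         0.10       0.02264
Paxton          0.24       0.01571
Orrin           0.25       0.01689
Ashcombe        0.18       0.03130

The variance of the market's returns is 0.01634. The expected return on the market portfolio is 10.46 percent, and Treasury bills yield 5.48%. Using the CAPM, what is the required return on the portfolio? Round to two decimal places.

β_Farrow = 0.03242 / 0.01634 = 1.9841
β_Bellamy = 0.02264 / 0.01634 = 1.3856
β_Paxton = 0.01571 / 0.01634 = 0.9614
β_Orrin = 0.01689 / 0.01634 = 1.0337
β_Ashcombe = 0.03130 / 0.01634 = 1.9155
β_P = Σ w_i β_i = 0.23×1.9841 + 0.10×1.3856 + 0.24×0.9614 + 0.25×1.0337 + 0.18×1.9155 = 1.4289
MRP = 10.46% − 5.48% = 4.98%
E(R_P) = R_f + β_P × MRP = 5.48% + 1.4289 × 4.98% = 12.60%

12.60%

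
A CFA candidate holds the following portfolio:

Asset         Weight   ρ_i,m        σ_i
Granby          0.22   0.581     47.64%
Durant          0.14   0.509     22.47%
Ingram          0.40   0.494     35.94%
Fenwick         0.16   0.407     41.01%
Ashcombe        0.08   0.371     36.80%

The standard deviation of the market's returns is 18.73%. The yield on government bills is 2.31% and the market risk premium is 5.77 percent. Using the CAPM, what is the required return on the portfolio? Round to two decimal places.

β_Granby = 0.581 × 47.64% / 18.73% = 1.4778
β_Durant = 0.509 × 22.47% / 18.73% = 0.6106
β_Ingram = 0.494 × 35.94% / 18.73% = 0.9479
β_Fenwick = 0.407 × 41.01% / 18.73% = 0.8911
β_Ashcombe = 0.371 × 36.80% / 18.73% = 0.7289
β_P = Σ w_i β_i = 0.22×1.4778 + 0.14×0.6106 + 0.40×0.9479 + 0.16×0.8911 + 0.08×0.7289 = 0.9906
E(R_P) = R_f + β_P × MRP = 2.31% + 0.9906 × 5.77% = 8.03%

8.03%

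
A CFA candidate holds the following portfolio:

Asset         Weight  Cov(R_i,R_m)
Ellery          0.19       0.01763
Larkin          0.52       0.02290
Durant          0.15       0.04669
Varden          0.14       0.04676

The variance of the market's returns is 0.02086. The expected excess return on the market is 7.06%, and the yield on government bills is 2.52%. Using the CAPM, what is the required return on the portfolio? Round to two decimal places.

β_Ellery = 0.01763 / 0.02086 = 0.8452
β_Larkin = 0.02290 / 0.02086 = 1.0978
β_Durant = 0.04669 / 0.02086 = 2.2383
β_Varden = 0.04676 / 0.02086 = 2.2416
β_P = Σ w_i β_i = 0.19×0.8452 + 0.52×1.0978 + 0.15×2.2383 + 0.14×2.2416 = 1.3810
E(R_P) = R_f + β_P × MRP = 2.52% + 1.3810 × 7.06% = 12.27%

12.27%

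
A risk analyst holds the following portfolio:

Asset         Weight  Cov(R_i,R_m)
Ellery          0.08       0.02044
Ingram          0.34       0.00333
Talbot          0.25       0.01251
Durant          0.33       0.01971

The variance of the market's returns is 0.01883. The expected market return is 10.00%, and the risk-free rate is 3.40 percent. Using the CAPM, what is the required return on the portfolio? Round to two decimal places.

β_Ellery = 0.02044 / 0.01883 = 1.0855
β_Ingram = 0.00333 / 0.01883 = 0.1768
β_Talbot = 0.01251 / 0.01883 = 0.6644
β_Durant = 0.01971 / 0.01883 = 1.0467
β_P = Σ w_i β_i = 0.08×1.0855 + 0.34×0.1768 + 0.25×0.6644 + 0.33×1.0467 = 0.6585
MRP = 10.00% − 3.40% = 6.60%
E(R_P) = R_f + β_P × MRP = 3.40% + 0.6585 × 6.60% = 7.75%

7.75%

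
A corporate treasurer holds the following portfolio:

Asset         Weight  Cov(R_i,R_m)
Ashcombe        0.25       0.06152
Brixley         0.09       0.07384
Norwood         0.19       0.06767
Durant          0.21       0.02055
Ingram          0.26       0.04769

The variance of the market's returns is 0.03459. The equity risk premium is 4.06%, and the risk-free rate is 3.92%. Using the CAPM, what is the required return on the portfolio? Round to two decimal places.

β_Ashcombe = 0.06152 / 0.03459 = 1.7785
β_Brixley = 0.07384 / 0.03459 = 2.1347
β_Norwood = 0.06767 / 0.03459 = 1.9563
β_Durant = 0.02055 / 0.03459 = 0.5941
β_Ingram = 0.04769 / 0.03459 = 1.3787
β_P = Σ w_i β_i = 0.25×1.7785 + 0.09×2.1347 + 0.19×1.9563 + 0.21×0.5941 + 0.26×1.3787 = 1.4917
E(R_P) = R_f + β_P × MRP = 3.92% + 1.4917 × 4.06% = 9.98%

9.98%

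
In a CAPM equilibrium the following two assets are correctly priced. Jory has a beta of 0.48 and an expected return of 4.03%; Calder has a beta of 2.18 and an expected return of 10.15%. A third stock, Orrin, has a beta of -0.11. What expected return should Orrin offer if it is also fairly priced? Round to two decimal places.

MRP (SML slope) = (10.15% − 4.03%) / (2.18 − 0.48) = 6.12% / 1.70 = 3.6000%
R_f (intercept) = 4.03% − 0.48 × 3.6000% = 2.3020%
E(R_Orrin) = R_f + β × MRP = 2.3020% + -0.11 × 3.6000% = 1.91%

1.91%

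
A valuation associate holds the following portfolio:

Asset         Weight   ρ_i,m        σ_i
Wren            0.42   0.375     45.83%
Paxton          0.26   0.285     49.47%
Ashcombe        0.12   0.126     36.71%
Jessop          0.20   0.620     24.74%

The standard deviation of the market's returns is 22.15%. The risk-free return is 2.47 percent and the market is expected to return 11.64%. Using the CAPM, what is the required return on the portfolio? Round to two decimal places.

β_Wren = 0.375 × 45.83% / 22.15% = 0.7759
β_Paxton = 0.285 × 49.47% / 22.15% = 0.6365
β_Ashcombe = 0.126 × 36.71% / 22.15% = 0.2088
β_Jessop = 0.620 × 24.74% / 22.15% = 0.6925
β_P = Σ w_i β_i = 0.42×0.7759 + 0.26×0.6365 + 0.12×0.2088 + 0.20×0.6925 = 0.6549
MRP = 11.64% − 2.47% = 9.17%
E(R_P) = R_f + β_P × MRP = 2.47% + 0.6549 × 9.17% = 8.48%

8.48%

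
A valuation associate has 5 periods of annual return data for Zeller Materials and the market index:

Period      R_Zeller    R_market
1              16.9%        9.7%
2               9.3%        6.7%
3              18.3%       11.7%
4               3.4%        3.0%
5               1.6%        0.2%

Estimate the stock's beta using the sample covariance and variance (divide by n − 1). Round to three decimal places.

Mean R_i = (16.9 + 9.3 + 18.3 + 3.4 + 1.6) / 5 = 9.9000%
Mean R_m = (9.7 + 6.7 + 11.7 + 3.0 + 0.2) / 5 = 6.2600%
Σ(R_i − R̄_i)(R_m − R̄_m) = 141.0000  ⇒  Cov = 141.0000 / 4 = 35.2500
Σ(R_m − R̄_m)² = 88.9720  ⇒  Var(R_m) = 88.9720 / 4 = 22.2430
β = Cov / Var(R_m) = 35.2500 / 22.2430 = 1.5848

1.585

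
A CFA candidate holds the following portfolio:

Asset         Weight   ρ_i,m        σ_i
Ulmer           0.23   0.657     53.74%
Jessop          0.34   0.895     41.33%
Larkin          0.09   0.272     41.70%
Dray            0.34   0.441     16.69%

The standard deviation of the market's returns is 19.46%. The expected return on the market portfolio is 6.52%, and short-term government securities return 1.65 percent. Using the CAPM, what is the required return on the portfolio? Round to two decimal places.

7.71%

β_Ulmer = 0.657 × 53.74% / 19.46% = 1.8143
β_Jessop = 0.895 × 41.33% / 19.46% = 1.9008
β_Larkin = 0.272 × 41.70% / 19.46% = 0.5829
β_Dray = 0.441 × 16.69% / 19.46% = 0.3782
β_P = Σ w_i β_i = 0.23×1.8143 + 0.34×1.9008 + 0.09×0.5829 + 0.34×0.3782 = 1.2446
MRP = 6.52% − 1.65% = 4.87%
E(R_P) = R_f + β_P × MRP = 1.65% + 1.2446 × 4.87% = 7.71%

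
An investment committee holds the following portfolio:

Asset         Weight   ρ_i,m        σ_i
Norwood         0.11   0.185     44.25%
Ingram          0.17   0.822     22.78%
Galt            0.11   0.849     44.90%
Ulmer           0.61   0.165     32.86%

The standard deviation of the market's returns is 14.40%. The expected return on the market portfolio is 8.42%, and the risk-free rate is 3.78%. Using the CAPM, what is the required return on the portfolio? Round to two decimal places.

β_Norwood = 0.185 × 44.25% / 14.40% = 0.5685
β_Ingram = 0.822 × 22.78% / 14.40% = 1.3004
β_Galt = 0.849 × 44.90% / 14.40% = 2.6472
β_Ulmer = 0.165 × 32.86% / 14.40% = 0.3765
β_P = Σ w_i β_i = 0.11×0.5685 + 0.17×1.3004 + 0.11×2.6472 + 0.61×0.3765 = 0.8045
MRP = 8.42% − 3.78% = 4.64%
E(R_P) = R_f + β_P × MRP = 3.78% + 0.8045 × 4.64% = 7.51%

7.51%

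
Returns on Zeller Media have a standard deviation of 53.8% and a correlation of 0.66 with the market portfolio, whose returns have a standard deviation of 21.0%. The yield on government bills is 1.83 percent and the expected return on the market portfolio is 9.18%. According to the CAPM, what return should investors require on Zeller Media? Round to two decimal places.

14.26%

β = ρ × σ_i / σ_m = 0.66 × 53.8% / 21.0% = 1.6909
MRP = 9.18% − 1.83% = 7.35%
E(R) = 1.83% + 1.6909 × 7.35% = 14.26%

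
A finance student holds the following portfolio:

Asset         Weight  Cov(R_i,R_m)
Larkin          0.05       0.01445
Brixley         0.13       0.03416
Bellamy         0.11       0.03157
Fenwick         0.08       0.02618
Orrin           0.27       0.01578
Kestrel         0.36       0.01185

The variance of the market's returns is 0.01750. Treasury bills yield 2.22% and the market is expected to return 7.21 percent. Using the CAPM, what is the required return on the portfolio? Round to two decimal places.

β_Larkin = 0.01445 / 0.01750 = 0.8257
β_Brixley = 0.03416 / 0.01750 = 1.9520
β_Bellamy = 0.03157 / 0.01750 = 1.8040
β_Fenwick = 0.02618 / 0.01750 = 1.4960
β_Orrin = 0.01578 / 0.01750 = 0.9017
β_Kestrel = 0.01185 / 0.01750 = 0.6771
β_P = Σ w_i β_i = 0.05×0.8257 + 0.13×1.9520 + 0.11×1.8040 + 0.08×1.4960 + 0.27×0.9017 + 0.36×0.6771 = 1.1004
MRP = 7.21% − 2.22% = 4.99%
E(R_P) = R_f + β_P × MRP = 2.22% + 1.1004 × 4.99% = 7.71%

7.71%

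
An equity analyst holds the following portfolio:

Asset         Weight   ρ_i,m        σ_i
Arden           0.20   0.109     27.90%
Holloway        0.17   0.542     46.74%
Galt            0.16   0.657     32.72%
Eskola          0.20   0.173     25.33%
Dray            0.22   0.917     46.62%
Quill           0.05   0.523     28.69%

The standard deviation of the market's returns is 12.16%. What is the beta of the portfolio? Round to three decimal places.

β_Arden = 0.109 × 27.90% / 12.16% = 0.2501
β_Holloway = 0.542 × 46.74% / 12.16% = 2.0833
β_Galt = 0.657 × 32.72% / 12.16% = 1.7678
β_Eskola = 0.173 × 25.33% / 12.16% = 0.3604
β_Dray = 0.917 × 46.62% / 12.16% = 3.5157
β_Quill = 0.523 × 28.69% / 12.16% = 1.2340
β_P = Σ w_i β_i = 0.20×0.2501 + 0.17×2.0833 + 0.16×1.7678 + 0.20×0.3604 + 0.22×3.5157 + 0.05×1.2340 = 1.5943

1.594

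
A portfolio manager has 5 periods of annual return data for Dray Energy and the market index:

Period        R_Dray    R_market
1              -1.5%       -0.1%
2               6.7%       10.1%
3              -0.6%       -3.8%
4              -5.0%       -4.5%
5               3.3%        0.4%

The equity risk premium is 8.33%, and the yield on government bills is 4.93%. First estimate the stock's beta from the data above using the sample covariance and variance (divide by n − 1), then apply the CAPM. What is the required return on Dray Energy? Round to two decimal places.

10.61%

Mean R_i = (-1.5 + 6.7 − 0.6 − 5.0 + 3.3) / 5 = 0.5800%
Mean R_m = (-0.1 + 10.1 − 3.8 − 4.5 + 0.4) / 5 = 0.4200%
Σ(R_i − R̄_i)(R_m − R̄_m) = 92.7020  ⇒  Cov = 92.7020 / 4 = 23.1755
Σ(R_m − R̄_m)² = 135.9880  ⇒  Var(R_m) = 135.9880 / 4 = 33.9970
β = Cov / Var(R_m) = 23.1755 / 33.9970 = 0.6817
E(R) = R_f + β × MRP = 4.93% + 0.6817 × 8.33% = 10.61%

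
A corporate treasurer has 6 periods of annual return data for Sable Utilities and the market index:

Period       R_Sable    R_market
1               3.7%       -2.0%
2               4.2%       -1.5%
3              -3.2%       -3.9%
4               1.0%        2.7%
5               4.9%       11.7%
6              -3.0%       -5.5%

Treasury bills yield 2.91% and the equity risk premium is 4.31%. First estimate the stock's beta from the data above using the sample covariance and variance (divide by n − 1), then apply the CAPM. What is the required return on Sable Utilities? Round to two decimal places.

Mean R_i = (3.7 + 4.2 − 3.2 + 1.0 + 4.9 − 3.0) / 6 = 1.2667%
Mean R_m = (-2.0 − 1.5 − 3.9 + 2.7 + 11.7 − 5.5) / 6 = 0.2500%
Σ(R_i − R̄_i)(R_m − R̄_m) = 73.4100  ⇒  Cov = 73.4100 / 5 = 14.6820
Σ(R_m − R̄_m)² = 195.5150  ⇒  Var(R_m) = 195.5150 / 5 = 39.1030
β = Cov / Var(R_m) = 14.6820 / 39.1030 = 0.3755
E(R) = R_f + β × MRP = 2.91% + 0.3755 × 4.31% = 4.53%

4.53%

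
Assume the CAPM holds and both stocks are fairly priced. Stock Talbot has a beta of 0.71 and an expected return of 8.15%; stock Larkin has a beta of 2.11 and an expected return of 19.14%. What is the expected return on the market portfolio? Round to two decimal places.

Both satisfy E(R) = R_f + β·MRP, so the slope of the SML is
MRP = (19.14% − 8.15%) / (2.11 − 0.71) = 10.99% / 1.40 = 7.8500%
R_f = E(R_Talbot) − β_Talbot·MRP = 8.15% − 0.71 × 7.8500% = 2.5765%
E(R_m) = R_f + MRP = 2.5765% + 7.8500% = 10.43%

10.43%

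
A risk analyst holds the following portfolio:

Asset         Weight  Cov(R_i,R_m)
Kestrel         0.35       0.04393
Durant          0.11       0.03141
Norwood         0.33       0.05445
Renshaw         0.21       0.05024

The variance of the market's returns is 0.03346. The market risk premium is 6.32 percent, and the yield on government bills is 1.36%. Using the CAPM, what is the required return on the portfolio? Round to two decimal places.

10.30%

β_Kestrel = 0.04393 / 0.03346 = 1.3129
β_Durant = 0.03141 / 0.03346 = 0.9387
β_Norwood = 0.05445 / 0.03346 = 1.6273
β_Renshaw = 0.05024 / 0.03346 = 1.5015
β_P = Σ w_i β_i = 0.35×1.3129 + 0.11×0.9387 + 0.33×1.6273 + 0.21×1.5015 = 1.4151
E(R_P) = R_f + β_P × MRP = 1.36% + 1.4151 × 6.32% = 10.30%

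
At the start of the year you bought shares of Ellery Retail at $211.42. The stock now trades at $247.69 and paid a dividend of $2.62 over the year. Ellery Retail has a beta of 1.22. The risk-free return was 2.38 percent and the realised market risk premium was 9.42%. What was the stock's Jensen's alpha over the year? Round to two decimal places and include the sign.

+4.52%

Realised HPR = (P1 + D1 − P0) / P0 = (247.69 + 2.62 − 211.42) / 211.42 = 38.89 / 211.42 = 18.3947%
CAPM required = R_f + β·MRP = 2.38% + 1.22 × 9.42% = 13.8724%
α = realised − required = 18.3947% − 13.8724% = +4.52%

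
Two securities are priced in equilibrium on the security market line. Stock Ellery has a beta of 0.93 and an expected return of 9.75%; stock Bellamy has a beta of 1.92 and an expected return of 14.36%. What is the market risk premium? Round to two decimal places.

4.66%

Both satisfy E(R) = R_f + β·MRP, so the slope of the SML is
MRP = (14.36% − 9.75%) / (1.92 − 0.93) = 4.61% / 0.99 = 4.6566%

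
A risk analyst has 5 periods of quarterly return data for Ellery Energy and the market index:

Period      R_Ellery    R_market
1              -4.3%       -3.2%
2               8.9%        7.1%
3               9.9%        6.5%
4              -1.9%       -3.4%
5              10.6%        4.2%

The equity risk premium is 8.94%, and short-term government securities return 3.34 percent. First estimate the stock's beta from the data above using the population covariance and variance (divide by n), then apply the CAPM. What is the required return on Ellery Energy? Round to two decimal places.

Mean R_i = (-4.3 + 8.9 + 9.9 − 1.9 + 10.6) / 5 = 4.6400%
Mean R_m = (-3.2 + 7.1 + 6.5 − 3.4 + 4.2) / 5 = 2.2400%
Σ(R_i − R̄_i)(R_m − R̄_m) = 140.3120  ⇒  Cov = 140.3120 / 5 = 28.0624
Σ(R_m − R̄_m)² = 107.0120  ⇒  Var(R_m) = 107.0120 / 5 = 21.4024
β = Cov / Var(R_m) = 28.0624 / 21.4024 = 1.3112
E(R) = R_f + β × MRP = 3.34% + 1.3112 × 8.94% = 15.06%

15.06%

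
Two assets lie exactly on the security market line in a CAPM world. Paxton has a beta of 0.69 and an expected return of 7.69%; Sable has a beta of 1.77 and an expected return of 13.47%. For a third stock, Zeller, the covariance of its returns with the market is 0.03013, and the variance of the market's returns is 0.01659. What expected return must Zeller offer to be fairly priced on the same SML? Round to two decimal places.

13.72%

MRP = (13.47% − 7.69%) / (1.77 − 0.69) = 5.3519%
R_f = 7.69% − 0.69 × 5.3519% = 3.9972%
β_Zeller = Cov / Var(R_m) = 0.03013 / 0.01659 = 1.8162
E(R_Zeller) = R_f + β × MRP = 3.9972% + 1.8162 × 5.3519% = 13.72%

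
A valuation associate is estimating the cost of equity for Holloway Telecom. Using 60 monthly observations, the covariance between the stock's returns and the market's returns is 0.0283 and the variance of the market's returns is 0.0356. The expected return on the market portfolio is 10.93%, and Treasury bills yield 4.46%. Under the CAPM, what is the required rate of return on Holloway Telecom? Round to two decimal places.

9.60%

β = Cov(R_i, R_m) / Var(R_m) = 0.0283 / 0.0356 = 0.7949
MRP = 10.93% − 4.46% = 6.47%
E(R) = R_f + β × MRP = 4.46% + 0.7949 × 6.47% = 9.60%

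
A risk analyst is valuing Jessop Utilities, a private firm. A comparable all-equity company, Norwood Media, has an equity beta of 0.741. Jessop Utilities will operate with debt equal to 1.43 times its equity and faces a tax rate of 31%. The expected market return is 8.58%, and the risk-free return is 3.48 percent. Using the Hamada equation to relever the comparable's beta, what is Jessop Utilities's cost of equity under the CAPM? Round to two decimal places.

10.99%

β_L = β_U × [1 + (1 − t)(D/E)] = 0.741 × [1 + (1 − 0.31) × 1.43]
    = 0.741 × [1 + 0.69 × 1.43] = 0.741 × 1.9867 = 1.4721
MRP = 8.58% − 3.48% = 5.10%
E(R) = R_f + β_L × MRP = 3.48% + 1.4721 × 5.10% = 10.99%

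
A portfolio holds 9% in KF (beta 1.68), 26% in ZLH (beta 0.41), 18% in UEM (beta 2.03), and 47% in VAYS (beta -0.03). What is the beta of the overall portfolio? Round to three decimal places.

β_P = Σ w_i β_i = 0.09×1.68 + 0.26×0.41 + 0.18×2.03 + 0.47×-0.03 = 0.6091

0.609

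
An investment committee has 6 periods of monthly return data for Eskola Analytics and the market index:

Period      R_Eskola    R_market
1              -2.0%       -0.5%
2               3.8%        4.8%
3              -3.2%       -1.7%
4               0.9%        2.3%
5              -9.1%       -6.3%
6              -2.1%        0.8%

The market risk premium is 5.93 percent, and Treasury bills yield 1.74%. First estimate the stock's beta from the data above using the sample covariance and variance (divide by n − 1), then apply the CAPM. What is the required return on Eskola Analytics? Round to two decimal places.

Mean R_i = (-2.0 + 3.8 − 3.2 + 0.9 − 9.1 − 2.1) / 6 = -1.9500%
Mean R_m = (-0.5 + 4.8 − 1.7 + 2.3 − 6.3 + 0.8) / 6 = -0.1000%
Σ(R_i − R̄_i)(R_m − R̄_m) = 81.2300  ⇒  Cov = 81.2300 / 5 = 16.2460
Σ(R_m − R̄_m)² = 71.7400  ⇒  Var(R_m) = 71.7400 / 5 = 14.3480
β = Cov / Var(R_m) = 16.2460 / 14.3480 = 1.1323
E(R) = R_f + β × MRP = 1.74% + 1.1323 × 5.93% = 8.45%

8.45%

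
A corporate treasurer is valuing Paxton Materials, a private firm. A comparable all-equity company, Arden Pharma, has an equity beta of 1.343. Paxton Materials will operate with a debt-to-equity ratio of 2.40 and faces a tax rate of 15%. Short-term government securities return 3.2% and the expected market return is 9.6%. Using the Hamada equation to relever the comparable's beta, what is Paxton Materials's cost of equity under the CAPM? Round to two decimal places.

29.33%

β_L = β_U × [1 + (1 − t)(D/E)] = 1.343 × [1 + (1 − 0.15) × 2.40]
    = 1.343 × [1 + 0.85 × 2.40] = 1.343 × 3.0400 = 4.0827
MRP = 9.6% − 3.2% = 6.40%
E(R) = R_f + β_L × MRP = 3.2% + 4.0827 × 6.4% = 29.33%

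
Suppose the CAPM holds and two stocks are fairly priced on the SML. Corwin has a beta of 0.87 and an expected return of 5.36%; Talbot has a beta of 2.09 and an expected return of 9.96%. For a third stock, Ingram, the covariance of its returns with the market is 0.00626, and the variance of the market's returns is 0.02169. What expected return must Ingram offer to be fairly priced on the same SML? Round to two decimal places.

3.17%

MRP = (9.96% − 5.36%) / (2.09 − 0.87) = 3.7705%
R_f = 5.36% − 0.87 × 3.7705% = 2.0797%
β_Ingram = Cov / Var(R_m) = 0.00626 / 0.02169 = 0.2886
E(R_Ingram) = R_f + β × MRP = 2.0797% + 0.2886 × 3.7705% = 3.17%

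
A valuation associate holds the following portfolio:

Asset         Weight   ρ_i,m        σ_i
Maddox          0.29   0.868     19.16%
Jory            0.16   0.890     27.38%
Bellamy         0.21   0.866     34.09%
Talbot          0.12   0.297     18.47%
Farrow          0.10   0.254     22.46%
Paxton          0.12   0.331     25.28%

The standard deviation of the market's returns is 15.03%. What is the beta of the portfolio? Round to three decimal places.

1.141

β_Maddox = 0.868 × 19.16% / 15.03% = 1.1065
β_Jory = 0.890 × 27.38% / 15.03% = 1.6213
β_Bellamy = 0.866 × 34.09% / 15.03% = 1.9642
β_Talbot = 0.297 × 18.47% / 15.03% = 0.3650
β_Farrow = 0.254 × 22.46% / 15.03% = 0.3796
β_Paxton = 0.331 × 25.28% / 15.03% = 0.5567
β_P = Σ w_i β_i = 0.29×1.1065 + 0.16×1.6213 + 0.21×1.9642 + 0.12×0.3650 + 0.10×0.3796 + 0.12×0.5567 = 1.1413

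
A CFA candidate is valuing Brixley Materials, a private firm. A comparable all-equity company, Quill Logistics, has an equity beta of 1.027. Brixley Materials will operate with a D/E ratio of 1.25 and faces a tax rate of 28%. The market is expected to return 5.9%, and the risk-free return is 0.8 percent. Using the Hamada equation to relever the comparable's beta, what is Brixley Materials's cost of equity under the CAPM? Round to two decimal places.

10.75%

β_L = β_U × [1 + (1 − t)(D/E)] = 1.027 × [1 + (1 − 0.28) × 1.25]
    = 1.027 × [1 + 0.72 × 1.25] = 1.027 × 1.9000 = 1.9513
MRP = 5.9% − 0.8% = 5.10%
E(R) = R_f + β_L × MRP = 0.8% + 1.9513 × 5.1% = 10.75%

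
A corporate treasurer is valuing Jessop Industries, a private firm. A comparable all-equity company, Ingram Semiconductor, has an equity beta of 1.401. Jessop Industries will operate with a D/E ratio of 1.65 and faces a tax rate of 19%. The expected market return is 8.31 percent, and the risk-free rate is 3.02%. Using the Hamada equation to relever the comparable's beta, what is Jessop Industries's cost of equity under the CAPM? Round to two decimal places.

β_L = β_U × [1 + (1 − t)(D/E)] = 1.401 × [1 + (1 − 0.19) × 1.65]
    = 1.401 × [1 + 0.81 × 1.65] = 1.401 × 2.3365 = 3.2734
MRP = 8.31% − 3.02% = 5.29%
E(R) = R_f + β_L × MRP = 3.02% + 3.2734 × 5.29% = 20.34%

20.34%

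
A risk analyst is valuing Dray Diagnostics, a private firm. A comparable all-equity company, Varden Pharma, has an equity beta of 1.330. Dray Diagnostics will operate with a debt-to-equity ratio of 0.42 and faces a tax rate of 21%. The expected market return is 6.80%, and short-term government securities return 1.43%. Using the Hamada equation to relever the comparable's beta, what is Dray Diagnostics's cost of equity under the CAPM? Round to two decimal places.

10.94%

β_L = β_U × [1 + (1 − t)(D/E)] = 1.330 × [1 + (1 − 0.21) × 0.42]
    = 1.330 × [1 + 0.79 × 0.42] = 1.330 × 1.3318 = 1.7713
MRP = 6.80% − 1.43% = 5.37%
E(R) = R_f + β_L × MRP = 1.43% + 1.7713 × 5.37% = 10.94%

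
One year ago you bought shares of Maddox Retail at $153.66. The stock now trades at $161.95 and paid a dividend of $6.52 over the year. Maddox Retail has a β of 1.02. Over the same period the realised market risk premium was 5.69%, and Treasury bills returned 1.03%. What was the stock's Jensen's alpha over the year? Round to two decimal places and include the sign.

+2.80%

Realised HPR = (P1 + D1 − P0) / P0 = (161.95 + 6.52 − 153.66) / 153.66 = 14.81 / 153.66 = 9.6382%
CAPM required = R_f + β·MRP = 1.03% + 1.02 × 5.69% = 6.8338%
α = realised − required = 9.6382% − 6.8338% = +2.80%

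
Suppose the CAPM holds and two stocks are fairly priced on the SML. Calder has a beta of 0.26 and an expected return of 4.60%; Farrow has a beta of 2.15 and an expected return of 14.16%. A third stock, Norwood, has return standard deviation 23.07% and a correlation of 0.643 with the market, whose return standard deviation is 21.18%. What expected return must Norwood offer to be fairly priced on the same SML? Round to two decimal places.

MRP = (14.16% − 4.60%) / (2.15 − 0.26) = 5.0582%
R_f = 4.60% − 0.26 × 5.0582% = 3.2849%
β_Norwood = ρ·σ_i/σ_m = 0.643 × 23.07 / 21.18 = 0.7004
E(R_Norwood) = R_f + β × MRP = 3.2849% + 0.7004 × 5.0582% = 6.83%

6.83%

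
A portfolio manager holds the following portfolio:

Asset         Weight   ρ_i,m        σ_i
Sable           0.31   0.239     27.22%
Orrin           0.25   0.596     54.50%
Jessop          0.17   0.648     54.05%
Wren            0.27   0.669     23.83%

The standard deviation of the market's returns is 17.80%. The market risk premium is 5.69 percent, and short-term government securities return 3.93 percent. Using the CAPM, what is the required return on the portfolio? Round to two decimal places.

β_Sable = 0.239 × 27.22% / 17.80% = 0.3655
β_Orrin = 0.596 × 54.50% / 17.80% = 1.8248
β_Jessop = 0.648 × 54.05% / 17.80% = 1.9677
β_Wren = 0.669 × 23.83% / 17.80% = 0.8956
β_P = Σ w_i β_i = 0.31×0.3655 + 0.25×1.8248 + 0.17×1.9677 + 0.27×0.8956 = 1.1458
E(R_P) = R_f + β_P × MRP = 3.93% + 1.1458 × 5.69% = 10.45%

10.45%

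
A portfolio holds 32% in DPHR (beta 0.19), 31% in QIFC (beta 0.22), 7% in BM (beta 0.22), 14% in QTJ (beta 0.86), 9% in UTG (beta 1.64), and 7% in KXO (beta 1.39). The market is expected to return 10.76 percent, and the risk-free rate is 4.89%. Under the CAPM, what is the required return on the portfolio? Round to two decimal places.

7.88%

β_P = Σ w_i β_i = 0.32×0.19 + 0.31×0.22 + 0.07×0.22 + 0.14×0.86 + 0.09×1.64 + 0.07×1.39 = 0.5097
MRP = 10.76% − 4.89% = 5.87%
E(R_P) = R_f + β_P × MRP = 4.89% + 0.5097 × 5.87% = 7.88%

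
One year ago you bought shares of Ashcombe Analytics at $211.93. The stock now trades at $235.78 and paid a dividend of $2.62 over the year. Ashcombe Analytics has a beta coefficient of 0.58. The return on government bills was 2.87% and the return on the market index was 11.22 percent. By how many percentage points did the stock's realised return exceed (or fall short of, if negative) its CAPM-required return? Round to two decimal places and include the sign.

+4.78%

Realised HPR = (P1 + D1 − P0) / P0 = (235.78 + 2.62 − 211.93) / 211.93 = 26.47 / 211.93 = 12.4900%
MRP = 11.22% − 2.87% = 8.35%
CAPM required = R_f + β·MRP = 2.87% + 0.58 × 8.35% = 7.7130%
α = realised − required = 12.4900% − 7.7130% = +4.78%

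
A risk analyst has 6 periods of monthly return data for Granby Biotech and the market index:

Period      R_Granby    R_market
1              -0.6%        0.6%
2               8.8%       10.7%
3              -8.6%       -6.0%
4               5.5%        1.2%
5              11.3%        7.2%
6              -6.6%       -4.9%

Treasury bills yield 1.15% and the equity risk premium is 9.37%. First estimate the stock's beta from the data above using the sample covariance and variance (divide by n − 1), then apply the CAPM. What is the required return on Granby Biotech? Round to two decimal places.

12.09%

Mean R_i = (-0.6 + 8.8 − 8.6 + 5.5 + 11.3 − 6.6) / 6 = 1.6333%
Mean R_m = (0.6 + 10.7 − 6.0 + 1.2 + 7.2 − 4.9) / 6 = 1.4667%
Σ(R_i − R̄_i)(R_m − R̄_m) = 251.3267  ⇒  Cov = 251.3267 / 5 = 50.2653
Σ(R_m − R̄_m)² = 215.2333  ⇒  Var(R_m) = 215.2333 / 5 = 43.0467
β = Cov / Var(R_m) = 50.2653 / 43.0467 = 1.1677
E(R) = R_f + β × MRP = 1.15% + 1.1677 × 9.37% = 12.09%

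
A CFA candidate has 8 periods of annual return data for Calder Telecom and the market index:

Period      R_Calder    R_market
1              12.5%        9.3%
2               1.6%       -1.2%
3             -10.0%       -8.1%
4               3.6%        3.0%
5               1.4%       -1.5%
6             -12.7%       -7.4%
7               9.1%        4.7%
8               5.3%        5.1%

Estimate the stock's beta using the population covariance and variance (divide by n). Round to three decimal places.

Mean R_i = (12.5 + 1.6 − 10.0 + 3.6 + 1.4 − 12.7 + 9.1 + 5.3) / 8 = 1.3500%
Mean R_m = (9.3 − 1.2 − 8.1 + 3.0 − 1.5 − 7.4 + 4.7 + 5.1) / 8 = 0.4875%
Σ(R_i − R̄_i)(R_m − R̄_m) = 362.5450  ⇒  Cov = 362.5450 / 8 = 45.3181
Σ(R_m − R̄_m)² = 265.7488  ⇒  Var(R_m) = 265.7488 / 8 = 33.2186
β = Cov / Var(R_m) = 45.3181 / 33.2186 = 1.3642

1.364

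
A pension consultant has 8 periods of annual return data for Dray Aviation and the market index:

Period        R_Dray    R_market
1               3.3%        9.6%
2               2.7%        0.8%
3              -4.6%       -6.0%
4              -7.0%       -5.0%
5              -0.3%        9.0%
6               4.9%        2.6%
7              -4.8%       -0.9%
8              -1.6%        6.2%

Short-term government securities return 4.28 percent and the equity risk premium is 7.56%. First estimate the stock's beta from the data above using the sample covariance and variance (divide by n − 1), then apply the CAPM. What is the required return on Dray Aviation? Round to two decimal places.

Mean R_i = (3.3 + 2.7 − 4.6 − 7.0 − 0.3 + 4.9 − 4.8 − 1.6) / 8 = -0.9250%
Mean R_m = (9.6 + 0.8 − 6.0 − 5.0 + 9.0 + 2.6 − 0.9 + 6.2) / 8 = 2.0375%
Σ(R_i − R̄_i)(R_m − R̄_m) = 115.9575  ⇒  Cov = 115.9575 / 7 = 16.5654
Σ(R_m − R̄_m)² = 247.5988  ⇒  Var(R_m) = 247.5988 / 7 = 35.3713
β = Cov / Var(R_m) = 16.5654 / 35.3713 = 0.4683
E(R) = R_f + β × MRP = 4.28% + 0.4683 × 7.56% = 7.82%

7.82%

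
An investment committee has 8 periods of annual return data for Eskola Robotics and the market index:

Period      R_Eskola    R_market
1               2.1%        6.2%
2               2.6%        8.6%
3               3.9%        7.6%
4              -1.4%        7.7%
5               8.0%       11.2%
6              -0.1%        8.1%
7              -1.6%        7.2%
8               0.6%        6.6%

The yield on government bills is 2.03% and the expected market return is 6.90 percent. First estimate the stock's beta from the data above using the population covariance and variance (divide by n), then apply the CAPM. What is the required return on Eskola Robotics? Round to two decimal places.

9.09%

Mean R_i = (2.1 + 2.6 + 3.9 − 1.4 + 8.0 − 0.1 − 1.6 + 0.6) / 8 = 1.7625%
Mean R_m = (6.2 + 8.6 + 7.6 + 7.7 + 11.2 + 8.1 + 7.2 + 6.6) / 8 = 7.9000%
Σ(R_i − R̄_i)(R_m − R̄_m) = 24.0800  ⇒  Cov = 24.0800 / 8 = 3.0100
Σ(R_m − R̄_m)² = 16.6200  ⇒  Var(R_m) = 16.6200 / 8 = 2.0775
β = Cov / Var(R_m) = 3.0100 / 2.0775 = 1.4489
MRP = 6.90% − 2.03% = 4.87%
E(R) = R_f + β × MRP = 2.03% + 1.4489 × 4.87% = 9.09%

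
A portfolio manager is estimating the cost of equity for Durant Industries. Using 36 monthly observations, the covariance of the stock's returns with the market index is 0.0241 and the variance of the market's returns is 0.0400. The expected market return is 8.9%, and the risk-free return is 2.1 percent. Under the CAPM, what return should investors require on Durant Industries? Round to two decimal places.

β = Cov(R_i, R_m) / Var(R_m) = 0.0241 / 0.0400 = 0.6025
MRP = 8.9% − 2.1% = 6.80%
E(R) = R_f + β × MRP = 2.1% + 0.6025 × 6.8% = 6.20%

6.20%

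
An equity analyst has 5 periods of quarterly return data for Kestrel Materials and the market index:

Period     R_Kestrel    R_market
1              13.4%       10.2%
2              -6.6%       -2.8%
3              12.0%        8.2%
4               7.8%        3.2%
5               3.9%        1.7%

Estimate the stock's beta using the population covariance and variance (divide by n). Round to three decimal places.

1.480

Mean R_i = (13.4 − 6.6 + 12.0 + 7.8 + 3.9) / 5 = 6.1000%
Mean R_m = (10.2 − 2.8 + 8.2 + 3.2 + 1.7) / 5 = 4.1000%
Σ(R_i − R̄_i)(R_m − R̄_m) = 160.1000  ⇒  Cov = 160.1000 / 5 = 32.0200
Σ(R_m − R̄_m)² = 108.2000  ⇒  Var(R_m) = 108.2000 / 5 = 21.6400
β = Cov / Var(R_m) = 32.0200 / 21.6400 = 1.4797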